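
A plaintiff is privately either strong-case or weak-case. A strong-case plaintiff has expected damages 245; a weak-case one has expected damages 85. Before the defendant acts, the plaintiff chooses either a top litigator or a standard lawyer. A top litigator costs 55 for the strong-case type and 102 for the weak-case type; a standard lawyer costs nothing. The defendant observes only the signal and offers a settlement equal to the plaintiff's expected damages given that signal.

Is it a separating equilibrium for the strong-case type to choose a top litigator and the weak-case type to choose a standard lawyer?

If types separate, top litigator earns payment 245 and standard lawyer earns 85.
Strong-case: top litigator gives 245 − 55 = 190; standard lawyer gives 85 − 0 = 85. No deviation. ✓
Weak-case: standard lawyer gives 85 − 0 = 85; top litigator gives 245 − 102 = 143. Would deviate. ✗

No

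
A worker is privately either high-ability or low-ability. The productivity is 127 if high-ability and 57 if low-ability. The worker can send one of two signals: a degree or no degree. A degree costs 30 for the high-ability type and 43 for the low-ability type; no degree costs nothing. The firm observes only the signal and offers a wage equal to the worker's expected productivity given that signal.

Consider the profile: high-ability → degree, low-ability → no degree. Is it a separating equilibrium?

If types separate, degree earns payment 127 and no degree earns 57.
High-ability: degree gives 127 − 30 = 97; no degree gives 57 − 0 = 57. No deviation. ✓
Low-ability: no degree gives 57 − 0 = 57; degree gives 127 − 43 = 84. Would deviate. ✗

No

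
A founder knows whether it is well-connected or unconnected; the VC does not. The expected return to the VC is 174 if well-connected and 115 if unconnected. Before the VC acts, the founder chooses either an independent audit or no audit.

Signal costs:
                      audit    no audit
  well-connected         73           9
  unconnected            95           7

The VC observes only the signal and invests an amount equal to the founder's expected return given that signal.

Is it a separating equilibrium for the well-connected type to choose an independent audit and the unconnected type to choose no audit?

No

If types separate, audit earns payment 174 and no audit earns 115.
Well-connected: audit gives 174 − 73 = 101; no audit gives 115 − 9 = 106. Would deviate. ✗
Unconnected: no audit gives 115 − 7 = 108; audit gives 174 − 95 = 79. No deviation. ✓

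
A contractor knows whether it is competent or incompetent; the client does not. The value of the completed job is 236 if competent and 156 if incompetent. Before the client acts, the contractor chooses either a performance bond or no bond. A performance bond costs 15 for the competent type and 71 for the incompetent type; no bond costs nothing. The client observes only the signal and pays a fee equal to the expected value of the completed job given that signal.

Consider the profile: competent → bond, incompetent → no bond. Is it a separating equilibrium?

No

If types separate, bond earns payment 236 and no bond earns 156.
Competent: bond gives 236 − 15 = 221; no bond gives 156 − 0 = 156. No deviation. ✓
Incompetent: no bond gives 156 − 0 = 156; bond gives 236 − 71 = 165. Would deviate. ✗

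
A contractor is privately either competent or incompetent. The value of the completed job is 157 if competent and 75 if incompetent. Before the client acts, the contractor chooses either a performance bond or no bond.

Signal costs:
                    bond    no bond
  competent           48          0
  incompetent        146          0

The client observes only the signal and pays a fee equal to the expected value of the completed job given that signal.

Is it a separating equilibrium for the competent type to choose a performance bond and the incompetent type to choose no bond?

Yes

If types separate, bond earns payment 157 and no bond earns 75.
Competent: bond gives 157 − 48 = 109; no bond gives 75 − 0 = 75. No deviation. ✓
Incompetent: no bond gives 75 − 0 = 75; bond gives 157 − 146 = 11. No deviation. ✓
Neither type gains from mimicking the other.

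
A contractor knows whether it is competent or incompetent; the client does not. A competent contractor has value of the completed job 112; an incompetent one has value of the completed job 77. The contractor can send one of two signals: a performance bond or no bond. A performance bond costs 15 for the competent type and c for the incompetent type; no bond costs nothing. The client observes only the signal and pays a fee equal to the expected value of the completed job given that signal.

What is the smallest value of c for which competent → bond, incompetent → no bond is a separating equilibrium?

35

Under separation: bond → competent (pays 112); no bond → incompetent (pays 77).
Competent: 112 − 15 = 97 ≥ 77 − 0 = 77. Holds regardless of c. ✓
Incompetent: 77 − 0 ≥ 112 − c, so c ≥ 112 − 77 = 35.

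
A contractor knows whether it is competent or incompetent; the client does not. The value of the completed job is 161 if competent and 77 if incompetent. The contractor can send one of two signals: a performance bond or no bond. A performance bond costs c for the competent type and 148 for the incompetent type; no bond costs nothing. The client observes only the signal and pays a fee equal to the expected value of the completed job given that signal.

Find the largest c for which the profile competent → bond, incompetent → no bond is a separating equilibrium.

84

Under separation: bond → competent (pays 161); no bond → incompetent (pays 77).
Incompetent: 77 − 0 = 77 ≥ 161 − 148 = 13. Holds regardless of c. ✓
Competent: 161 − c ≥ 77 − 0, so c ≤ 161 − 77 = 84.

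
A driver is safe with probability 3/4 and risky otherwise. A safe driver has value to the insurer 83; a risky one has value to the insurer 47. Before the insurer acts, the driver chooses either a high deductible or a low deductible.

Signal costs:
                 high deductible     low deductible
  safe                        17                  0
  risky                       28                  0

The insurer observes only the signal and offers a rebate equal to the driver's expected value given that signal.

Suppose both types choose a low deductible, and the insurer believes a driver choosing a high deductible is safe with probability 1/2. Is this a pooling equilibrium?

Yes

On the equilibrium path (low deductible) the insurer holds the prior 3/4 and pays 3/4·83 + 1/4·47 = 74. Off-path (high deductible) belief 1/2 gives 1/2·83 + 1/2·47 = 65.
Safe: low deductible gives 74 − 0 = 74; high deductible gives 65 − 17 = 48. Stays. ✓
Risky: low deductible gives 74 − 0 = 74; high deductible gives 65 − 28 = 37. Stays. ✓
Beliefs are Bayes-consistent on-path and both types best-respond.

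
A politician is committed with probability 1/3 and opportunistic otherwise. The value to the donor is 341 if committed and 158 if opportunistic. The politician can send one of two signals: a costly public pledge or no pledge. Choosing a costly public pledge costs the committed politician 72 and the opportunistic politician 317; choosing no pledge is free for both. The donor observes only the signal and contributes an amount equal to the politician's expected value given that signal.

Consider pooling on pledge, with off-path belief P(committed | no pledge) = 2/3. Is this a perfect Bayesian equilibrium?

On the equilibrium path (pledge) the donor holds the prior 1/3 and pays 1/3·341 + 2/3·158 = 219. Off-path (no pledge) belief 2/3 gives 2/3·341 + 1/3·158 = 280.
Committed: pledge gives 219 − 72 = 147; no pledge gives 280 − 0 = 280. Deviates. ✗
Opportunistic: pledge gives 219 − 317 = -98; no pledge gives 280 − 0 = 280. Deviates. ✗

No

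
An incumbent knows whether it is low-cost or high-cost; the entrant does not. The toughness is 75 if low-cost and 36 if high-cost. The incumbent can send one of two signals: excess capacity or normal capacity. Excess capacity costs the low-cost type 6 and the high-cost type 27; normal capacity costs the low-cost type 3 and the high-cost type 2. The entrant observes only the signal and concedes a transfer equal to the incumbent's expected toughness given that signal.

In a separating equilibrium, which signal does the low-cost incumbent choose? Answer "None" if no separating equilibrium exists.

Try low-cost → excess capacity, high-cost → normal capacity:
  If types separate, excess capacity earns payment 75 and normal capacity earns 36.
  Low-cost: excess capacity gives 75 − 6 = 69; normal capacity gives 36 − 3 = 33. No deviation. ✓
  High-cost: normal capacity gives 36 − 2 = 34; excess capacity gives 75 − 27 = 48. Would deviate. ✗
Try low-cost → normal capacity, high-cost → excess capacity:
  If types separate, normal capacity earns payment 75 and excess capacity earns 36.
  Low-cost: normal capacity gives 75 − 3 = 72; excess capacity gives 36 − 6 = 30. No deviation. ✓
  High-cost: excess capacity gives 36 − 27 = 9; normal capacity gives 75 − 2 = 73. Would deviate. ✗
Neither assignment is incentive-compatible.

None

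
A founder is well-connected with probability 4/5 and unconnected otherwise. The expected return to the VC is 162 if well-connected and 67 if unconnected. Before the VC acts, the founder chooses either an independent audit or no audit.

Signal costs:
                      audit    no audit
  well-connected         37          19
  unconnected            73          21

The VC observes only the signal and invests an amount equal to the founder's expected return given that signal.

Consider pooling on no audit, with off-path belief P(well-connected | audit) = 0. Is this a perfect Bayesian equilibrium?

On the equilibrium path (no audit) the VC holds the prior 4/5 and pays 4/5·162 + 1/5·67 = 143. Off-path (audit) belief 0 gives 0·162 + 1·67 = 67.
Well-connected: no audit gives 143 − 19 = 124; audit gives 67 − 37 = 30. Stays. ✓
Unconnected: no audit gives 143 − 21 = 122; audit gives 67 − 73 = -6. Stays. ✓
Beliefs are Bayes-consistent on-path and both types best-respond.

Yes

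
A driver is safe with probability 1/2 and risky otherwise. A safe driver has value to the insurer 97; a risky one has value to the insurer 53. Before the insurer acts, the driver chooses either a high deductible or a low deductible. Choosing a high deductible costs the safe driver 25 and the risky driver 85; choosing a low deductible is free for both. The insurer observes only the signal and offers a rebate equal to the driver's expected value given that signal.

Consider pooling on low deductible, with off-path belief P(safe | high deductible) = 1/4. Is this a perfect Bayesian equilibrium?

Yes

On the equilibrium path (low deductible) the insurer holds the prior 1/2 and pays 1/2·97 + 1/2·53 = 75. Off-path (high deductible) belief 1/4 gives 1/4·97 + 3/4·53 = 64.
Safe: low deductible gives 75 − 0 = 75; high deductible gives 64 − 25 = 39. Stays. ✓
Risky: low deductible gives 75 − 0 = 75; high deductible gives 64 − 85 = -21. Stays. ✓
Beliefs are Bayes-consistent on-path and both types best-respond.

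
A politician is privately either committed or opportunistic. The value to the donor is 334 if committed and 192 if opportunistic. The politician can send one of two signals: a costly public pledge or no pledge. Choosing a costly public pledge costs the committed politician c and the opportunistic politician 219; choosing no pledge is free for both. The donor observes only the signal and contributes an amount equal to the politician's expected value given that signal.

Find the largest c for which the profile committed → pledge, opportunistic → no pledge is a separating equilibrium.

142

Under separation: pledge → committed (pays 334); no pledge → opportunistic (pays 192).
Opportunistic: 192 − 0 = 192 ≥ 334 − 219 = 115. Holds regardless of c. ✓
Committed: 334 − c ≥ 192 − 0, so c ≤ 334 − 192 = 142.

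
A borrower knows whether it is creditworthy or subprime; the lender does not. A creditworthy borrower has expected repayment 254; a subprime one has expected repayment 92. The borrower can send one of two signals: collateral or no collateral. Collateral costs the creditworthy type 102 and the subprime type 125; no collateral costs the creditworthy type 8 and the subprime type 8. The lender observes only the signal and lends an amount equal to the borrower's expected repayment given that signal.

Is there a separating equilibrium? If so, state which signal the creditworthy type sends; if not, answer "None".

None

Try creditworthy → collateral, subprime → no collateral:
  If types separate, collateral earns payment 254 and no collateral earns 92.
  Creditworthy: collateral gives 254 − 102 = 152; no collateral gives 92 − 8 = 84. No deviation. ✓
  Subprime: no collateral gives 92 − 8 = 84; collateral gives 254 − 125 = 129. Would deviate. ✗
Try creditworthy → no collateral, subprime → collateral:
  If types separate, no collateral earns payment 254 and collateral earns 92.
  Creditworthy: no collateral gives 254 − 8 = 246; collateral gives 92 − 102 = -10. No deviation. ✓
  Subprime: collateral gives 92 − 125 = -33; no collateral gives 254 − 8 = 246. Would deviate. ✗
Neither assignment is incentive-compatible.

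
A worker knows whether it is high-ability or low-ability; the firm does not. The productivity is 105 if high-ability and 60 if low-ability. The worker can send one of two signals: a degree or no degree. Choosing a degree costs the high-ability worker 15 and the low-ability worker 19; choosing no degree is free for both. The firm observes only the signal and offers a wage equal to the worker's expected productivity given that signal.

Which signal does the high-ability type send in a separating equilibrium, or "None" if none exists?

None

Try high-ability → degree, low-ability → no degree:
  If types separate, degree earns payment 105 and no degree earns 60.
  High-ability: degree gives 105 − 15 = 90; no degree gives 60 − 0 = 60. No deviation. ✓
  Low-ability: no degree gives 60 − 0 = 60; degree gives 105 − 19 = 86. Would deviate. ✗
Try high-ability → no degree, low-ability → degree:
  If types separate, no degree earns payment 105 and degree earns 60.
  High-ability: no degree gives 105 − 0 = 105; degree gives 60 − 15 = 45. No deviation. ✓
  Low-ability: degree gives 60 − 19 = 41; no degree gives 105 − 0 = 105. Would deviate. ✗
Neither assignment is incentive-compatible.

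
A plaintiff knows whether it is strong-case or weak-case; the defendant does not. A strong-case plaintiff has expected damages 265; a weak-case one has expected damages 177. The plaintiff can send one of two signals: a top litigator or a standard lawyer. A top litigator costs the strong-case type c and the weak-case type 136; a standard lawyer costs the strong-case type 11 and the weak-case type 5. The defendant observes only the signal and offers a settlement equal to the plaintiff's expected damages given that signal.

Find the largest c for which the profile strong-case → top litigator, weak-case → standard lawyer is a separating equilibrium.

Under separation: top litigator → strong-case (pays 265); standard lawyer → weak-case (pays 177).
Weak-case: 177 − 5 = 172 ≥ 265 − 136 = 129. Holds regardless of c. ✓
Strong-case: 265 − c ≥ 177 − 11, so c ≤ 265 − 166 = 99.

99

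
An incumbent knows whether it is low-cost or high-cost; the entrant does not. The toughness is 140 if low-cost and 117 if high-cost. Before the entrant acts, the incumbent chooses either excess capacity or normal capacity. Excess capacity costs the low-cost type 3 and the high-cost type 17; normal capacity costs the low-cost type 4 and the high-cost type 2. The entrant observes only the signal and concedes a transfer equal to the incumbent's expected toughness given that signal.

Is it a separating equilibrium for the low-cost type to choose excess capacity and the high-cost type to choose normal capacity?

If types separate, excess capacity earns payment 140 and normal capacity earns 117.
Low-cost: excess capacity gives 140 − 3 = 137; normal capacity gives 117 − 4 = 113. No deviation. ✓
High-cost: normal capacity gives 117 − 2 = 115; excess capacity gives 140 − 17 = 123. Would deviate. ✗

No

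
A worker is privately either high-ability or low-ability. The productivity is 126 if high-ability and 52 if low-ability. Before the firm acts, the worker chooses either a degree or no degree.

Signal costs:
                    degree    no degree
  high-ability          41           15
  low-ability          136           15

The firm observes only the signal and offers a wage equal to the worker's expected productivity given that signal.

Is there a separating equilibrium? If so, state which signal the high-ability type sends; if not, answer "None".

Try high-ability → degree, low-ability → no degree:
  If types separate, degree earns payment 126 and no degree earns 52.
  High-ability: degree gives 126 − 41 = 85; no degree gives 52 − 15 = 37. No deviation. ✓
  Low-ability: no degree gives 52 − 15 = 37; degree gives 126 − 136 = -10. No deviation. ✓
Both hold — the high-ability type sends degree.

degree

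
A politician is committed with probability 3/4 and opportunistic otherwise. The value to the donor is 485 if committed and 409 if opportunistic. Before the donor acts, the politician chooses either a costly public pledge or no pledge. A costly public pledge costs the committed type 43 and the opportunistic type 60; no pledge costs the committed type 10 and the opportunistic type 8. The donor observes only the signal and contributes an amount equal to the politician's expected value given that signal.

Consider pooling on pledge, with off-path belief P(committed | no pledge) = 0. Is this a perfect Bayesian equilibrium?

On the equilibrium path (pledge) the donor holds the prior 3/4 and pays 3/4·485 + 1/4·409 = 466. Off-path (no pledge) belief 0 gives 0·485 + 1·409 = 409.
Committed: pledge gives 466 − 43 = 423; no pledge gives 409 − 10 = 399. Stays. ✓
Opportunistic: pledge gives 466 − 60 = 406; no pledge gives 409 − 8 = 401. Stays. ✓
Beliefs are Bayes-consistent on-path and both types best-respond.

Yes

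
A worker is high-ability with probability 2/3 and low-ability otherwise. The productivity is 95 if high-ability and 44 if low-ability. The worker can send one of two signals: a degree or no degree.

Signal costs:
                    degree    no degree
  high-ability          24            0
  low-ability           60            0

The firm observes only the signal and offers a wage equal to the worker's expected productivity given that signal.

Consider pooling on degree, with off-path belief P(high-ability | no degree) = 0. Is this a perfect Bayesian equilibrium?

No

On the equilibrium path (degree) the firm holds the prior 2/3 and pays 2/3·95 + 1/3·44 = 78. Off-path (no degree) belief 0 gives 0·95 + 1·44 = 44.
High-ability: degree gives 78 − 24 = 54; no degree gives 44 − 0 = 44. Stays. ✓
Low-ability: degree gives 78 − 60 = 18; no degree gives 44 − 0 = 44. Deviates. ✗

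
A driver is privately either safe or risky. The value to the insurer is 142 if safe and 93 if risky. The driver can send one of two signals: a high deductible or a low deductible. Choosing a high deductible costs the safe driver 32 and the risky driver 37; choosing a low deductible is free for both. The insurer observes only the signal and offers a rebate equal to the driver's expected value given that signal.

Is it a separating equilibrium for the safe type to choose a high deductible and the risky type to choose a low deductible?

No

If types separate, high deductible earns payment 142 and low deductible earns 93.
Safe: high deductible gives 142 − 32 = 110; low deductible gives 93 − 0 = 93. No deviation. ✓
Risky: low deductible gives 93 − 0 = 93; high deductible gives 142 − 37 = 105. Would deviate. ✗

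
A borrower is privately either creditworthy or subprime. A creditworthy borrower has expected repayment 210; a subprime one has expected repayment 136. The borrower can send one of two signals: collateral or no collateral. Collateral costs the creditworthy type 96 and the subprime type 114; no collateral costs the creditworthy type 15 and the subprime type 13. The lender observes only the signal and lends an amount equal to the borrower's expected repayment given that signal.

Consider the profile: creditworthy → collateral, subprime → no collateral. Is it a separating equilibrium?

If types separate, collateral earns payment 210 and no collateral earns 136.
Creditworthy: collateral gives 210 − 96 = 114; no collateral gives 136 − 15 = 121. Would deviate. ✗
Subprime: no collateral gives 136 − 13 = 123; collateral gives 210 − 114 = 96. No deviation. ✓

No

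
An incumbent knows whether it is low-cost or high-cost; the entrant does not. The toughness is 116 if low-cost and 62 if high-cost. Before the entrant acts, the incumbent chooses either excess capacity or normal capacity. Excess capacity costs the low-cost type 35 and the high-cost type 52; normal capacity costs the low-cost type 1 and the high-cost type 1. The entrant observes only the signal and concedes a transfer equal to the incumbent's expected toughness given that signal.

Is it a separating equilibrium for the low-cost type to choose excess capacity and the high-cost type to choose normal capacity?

No

Under separation the entrant infers type exactly: excess capacity → low-cost (pays 116), normal capacity → high-cost (pays 62).
Low-cost: excess capacity gives 116 − 35 = 81; normal capacity gives 62 − 1 = 61. No deviation. ✓
High-cost: normal capacity gives 62 − 1 = 61; excess capacity gives 116 − 52 = 64. Would deviate. ✗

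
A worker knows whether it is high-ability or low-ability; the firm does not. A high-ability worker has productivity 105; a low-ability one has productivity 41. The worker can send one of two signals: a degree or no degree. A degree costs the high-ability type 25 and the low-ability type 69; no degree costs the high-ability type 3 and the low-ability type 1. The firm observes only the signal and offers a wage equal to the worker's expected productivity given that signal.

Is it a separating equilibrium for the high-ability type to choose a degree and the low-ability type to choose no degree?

Yes

Under separation the firm infers type exactly: degree → high-ability (pays 105), no degree → low-ability (pays 41).
High-ability: degree gives 105 − 25 = 80; no degree gives 41 − 3 = 38. No deviation. ✓
Low-ability: no degree gives 41 − 1 = 40; degree gives 105 − 69 = 36. No deviation. ✓
Neither type gains from mimicking the other.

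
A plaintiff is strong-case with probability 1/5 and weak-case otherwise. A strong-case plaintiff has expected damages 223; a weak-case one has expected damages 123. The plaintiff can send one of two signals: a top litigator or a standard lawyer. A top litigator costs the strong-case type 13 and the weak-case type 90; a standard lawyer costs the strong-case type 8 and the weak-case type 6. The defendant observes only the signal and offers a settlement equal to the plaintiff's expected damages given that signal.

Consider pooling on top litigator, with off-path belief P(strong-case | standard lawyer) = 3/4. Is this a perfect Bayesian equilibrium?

At the pooled signal (top litigator) the defendant holds the prior 1/5 and pays 1/5·223 + 4/5·123 = 143. Off-path (standard lawyer) belief 3/4 gives 3/4·223 + 1/4·123 = 198.
Strong-case: top litigator gives 143 − 13 = 130; standard lawyer gives 198 − 8 = 190. Deviates. ✗
Weak-case: top litigator gives 143 − 90 = 53; standard lawyer gives 198 − 6 = 192. Deviates. ✗

No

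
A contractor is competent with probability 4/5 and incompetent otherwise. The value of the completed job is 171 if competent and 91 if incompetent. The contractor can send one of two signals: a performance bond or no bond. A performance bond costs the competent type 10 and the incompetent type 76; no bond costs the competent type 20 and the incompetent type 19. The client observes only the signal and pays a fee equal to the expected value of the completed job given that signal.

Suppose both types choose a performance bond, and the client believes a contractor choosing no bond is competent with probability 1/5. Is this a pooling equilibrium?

No

At the pooled signal (bond) the client holds the prior 4/5 and pays 4/5·171 + 1/5·91 = 155. Off-path (no bond) belief 1/5 gives 1/5·171 + 4/5·91 = 107.
Competent: bond gives 155 − 10 = 145; no bond gives 107 − 20 = 87. Stays. ✓
Incompetent: bond gives 155 − 76 = 79; no bond gives 107 − 19 = 88. Deviates. ✗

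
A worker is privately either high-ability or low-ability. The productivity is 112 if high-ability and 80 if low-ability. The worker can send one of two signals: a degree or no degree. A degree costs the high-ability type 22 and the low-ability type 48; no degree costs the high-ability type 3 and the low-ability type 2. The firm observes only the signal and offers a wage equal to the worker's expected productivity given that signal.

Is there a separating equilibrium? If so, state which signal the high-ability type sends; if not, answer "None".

degree

Try high-ability → degree, low-ability → no degree:
  If types separate, degree earns payment 112 and no degree earns 80.
  High-ability: degree gives 112 − 22 = 90; no degree gives 80 − 3 = 77. No deviation. ✓
  Low-ability: no degree gives 80 − 2 = 78; degree gives 112 − 48 = 64. No deviation. ✓
Both hold — the high-ability type sends degree.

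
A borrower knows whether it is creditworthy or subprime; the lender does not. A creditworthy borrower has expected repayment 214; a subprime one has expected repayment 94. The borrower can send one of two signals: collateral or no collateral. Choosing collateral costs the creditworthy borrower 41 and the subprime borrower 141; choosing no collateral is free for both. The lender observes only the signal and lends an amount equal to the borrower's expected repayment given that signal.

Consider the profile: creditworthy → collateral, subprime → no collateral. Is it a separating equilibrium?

If types separate, collateral earns payment 214 and no collateral earns 94.
Creditworthy: collateral gives 214 − 41 = 173; no collateral gives 94 − 0 = 94. No deviation. ✓
Subprime: no collateral gives 94 − 0 = 94; collateral gives 214 − 141 = 73. No deviation. ✓
Both incentive constraints hold.

Yes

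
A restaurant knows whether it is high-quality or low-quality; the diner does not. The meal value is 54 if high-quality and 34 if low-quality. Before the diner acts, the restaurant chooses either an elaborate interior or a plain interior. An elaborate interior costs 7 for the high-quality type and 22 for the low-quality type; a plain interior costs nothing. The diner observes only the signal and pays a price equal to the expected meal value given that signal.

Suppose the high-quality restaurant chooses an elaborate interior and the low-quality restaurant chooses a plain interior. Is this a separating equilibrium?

Yes

Under separation the diner infers type exactly: elaborate interior → high-quality (pays 54), plain interior → low-quality (pays 34).
High-quality: elaborate interior gives 54 − 7 = 47; plain interior gives 34 − 0 = 34. No deviation. ✓
Low-quality: plain interior gives 34 − 0 = 34; elaborate interior gives 54 − 22 = 32. No deviation. ✓
Neither type gains from mimicking the other.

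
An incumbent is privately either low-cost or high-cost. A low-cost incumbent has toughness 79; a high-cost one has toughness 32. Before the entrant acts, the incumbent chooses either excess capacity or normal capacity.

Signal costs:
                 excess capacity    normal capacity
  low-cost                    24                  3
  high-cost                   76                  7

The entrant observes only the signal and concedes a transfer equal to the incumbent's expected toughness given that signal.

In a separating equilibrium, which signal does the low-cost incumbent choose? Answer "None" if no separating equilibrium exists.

excess capacity

Try low-cost → excess capacity, high-cost → normal capacity:
  Under separation the entrant infers type exactly: excess capacity → low-cost (pays 79), normal capacity → high-cost (pays 32).
  Low-cost: excess capacity gives 79 − 24 = 55; normal capacity gives 32 − 3 = 29. No deviation. ✓
  High-cost: normal capacity gives 32 − 7 = 25; excess capacity gives 79 − 76 = 3. No deviation. ✓
Both hold — the low-cost type sends excess capacity.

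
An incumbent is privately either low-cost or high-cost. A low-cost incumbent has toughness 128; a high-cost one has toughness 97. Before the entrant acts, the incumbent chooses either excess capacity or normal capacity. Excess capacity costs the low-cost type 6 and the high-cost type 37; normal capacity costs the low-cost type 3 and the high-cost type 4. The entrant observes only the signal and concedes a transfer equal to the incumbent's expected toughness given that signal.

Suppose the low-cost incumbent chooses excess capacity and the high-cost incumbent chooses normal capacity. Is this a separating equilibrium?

Yes

If types separate, excess capacity earns payment 128 and normal capacity earns 97.
Low-cost: excess capacity gives 128 − 6 = 122; normal capacity gives 97 − 3 = 94. No deviation. ✓
High-cost: normal capacity gives 97 − 4 = 93; excess capacity gives 128 − 37 = 91. No deviation. ✓
Neither type gains from mimicking the other.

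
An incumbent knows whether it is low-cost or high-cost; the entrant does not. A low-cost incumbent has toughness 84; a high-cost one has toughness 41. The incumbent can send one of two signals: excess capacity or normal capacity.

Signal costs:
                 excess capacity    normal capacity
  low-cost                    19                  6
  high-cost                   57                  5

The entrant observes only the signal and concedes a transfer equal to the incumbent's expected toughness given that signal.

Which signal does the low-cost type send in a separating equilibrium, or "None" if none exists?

Try low-cost → excess capacity, high-cost → normal capacity:
  If types separate, excess capacity earns payment 84 and normal capacity earns 41.
  Low-cost: excess capacity gives 84 − 19 = 65; normal capacity gives 41 − 6 = 35. No deviation. ✓
  High-cost: normal capacity gives 41 − 5 = 36; excess capacity gives 84 − 57 = 27. No deviation. ✓
Both hold — the low-cost type sends excess capacity.

excess capacity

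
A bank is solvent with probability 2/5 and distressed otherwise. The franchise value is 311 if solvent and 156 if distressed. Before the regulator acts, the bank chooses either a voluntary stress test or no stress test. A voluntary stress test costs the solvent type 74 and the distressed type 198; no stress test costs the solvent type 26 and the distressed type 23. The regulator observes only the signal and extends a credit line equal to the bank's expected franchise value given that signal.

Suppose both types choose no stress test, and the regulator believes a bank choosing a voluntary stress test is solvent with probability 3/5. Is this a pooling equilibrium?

At the pooled signal (no stress test) the regulator holds the prior 2/5 and pays 2/5·311 + 3/5·156 = 218. Off-path (stress test) belief 3/5 gives 3/5·311 + 2/5·156 = 249.
Solvent: no stress test gives 218 − 26 = 192; stress test gives 249 − 74 = 175. Stays. ✓
Distressed: no stress test gives 218 − 23 = 195; stress test gives 249 − 198 = 51. Stays. ✓

Yes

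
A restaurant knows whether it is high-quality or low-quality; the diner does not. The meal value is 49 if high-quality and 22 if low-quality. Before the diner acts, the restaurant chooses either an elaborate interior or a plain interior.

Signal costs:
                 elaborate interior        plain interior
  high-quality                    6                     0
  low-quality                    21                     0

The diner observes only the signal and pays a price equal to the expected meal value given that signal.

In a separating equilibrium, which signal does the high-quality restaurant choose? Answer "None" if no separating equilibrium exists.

Try high-quality → elaborate interior, low-quality → plain interior:
  Under separation the diner infers type exactly: elaborate interior → high-quality (pays 49), plain interior → low-quality (pays 22).
  High-quality: elaborate interior gives 49 − 6 = 43; plain interior gives 22 − 0 = 22. No deviation. ✓
  Low-quality: plain interior gives 22 − 0 = 22; elaborate interior gives 49 − 21 = 28. Would deviate. ✗
Try high-quality → plain interior, low-quality → elaborate interior:
  Under separation the diner infers type exactly: plain interior → high-quality (pays 49), elaborate interior → low-quality (pays 22).
  High-quality: plain interior gives 49 − 0 = 49; elaborate interior gives 22 − 6 = 16. No deviation. ✓
  Low-quality: elaborate interior gives 22 − 21 = 1; plain interior gives 49 − 0 = 49. Would deviate. ✗
Neither assignment is incentive-compatible.

None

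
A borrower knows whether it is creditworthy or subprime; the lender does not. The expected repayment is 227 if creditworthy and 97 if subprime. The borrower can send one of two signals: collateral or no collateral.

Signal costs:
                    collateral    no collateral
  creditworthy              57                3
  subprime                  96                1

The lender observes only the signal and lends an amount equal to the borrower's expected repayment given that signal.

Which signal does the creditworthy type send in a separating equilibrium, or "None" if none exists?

None

Try creditworthy → collateral, subprime → no collateral:
  Under separation the lender infers type exactly: collateral → creditworthy (pays 227), no collateral → subprime (pays 97).
  Creditworthy: collateral gives 227 − 57 = 170; no collateral gives 97 − 3 = 94. No deviation. ✓
  Subprime: no collateral gives 97 − 1 = 96; collateral gives 227 − 96 = 131. Would deviate. ✗
Try creditworthy → no collateral, subprime → collateral:
  Under separation the lender infers type exactly: no collateral → creditworthy (pays 227), collateral → subprime (pays 97).
  Creditworthy: no collateral gives 227 − 3 = 224; collateral gives 97 − 57 = 40. No deviation. ✓
  Subprime: collateral gives 97 − 96 = 1; no collateral gives 227 − 1 = 226. Would deviate. ✗
Neither assignment is incentive-compatible.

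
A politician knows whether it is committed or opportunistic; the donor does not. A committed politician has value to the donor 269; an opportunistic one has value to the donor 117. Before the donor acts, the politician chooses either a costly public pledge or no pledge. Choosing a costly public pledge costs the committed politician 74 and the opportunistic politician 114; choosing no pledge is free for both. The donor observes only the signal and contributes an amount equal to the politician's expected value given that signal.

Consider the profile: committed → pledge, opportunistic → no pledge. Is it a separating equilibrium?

Under separation the donor infers type exactly: pledge → committed (pays 269), no pledge → opportunistic (pays 117).
Committed: pledge gives 269 − 74 = 195; no pledge gives 117 − 0 = 117. No deviation. ✓
Opportunistic: no pledge gives 117 − 0 = 117; pledge gives 269 − 114 = 155. Would deviate. ✗

No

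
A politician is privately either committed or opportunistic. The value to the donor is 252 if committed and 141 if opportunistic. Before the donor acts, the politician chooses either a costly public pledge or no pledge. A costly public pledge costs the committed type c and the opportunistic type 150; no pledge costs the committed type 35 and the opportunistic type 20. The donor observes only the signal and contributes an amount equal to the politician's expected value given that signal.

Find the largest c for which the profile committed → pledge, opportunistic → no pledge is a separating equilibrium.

146

Under separation: pledge → committed (pays 252); no pledge → opportunistic (pays 141).
Opportunistic: 141 − 20 = 121 ≥ 252 − 150 = 102. Holds regardless of c. ✓
Committed: 252 − c ≥ 141 − 35, so c ≤ 252 − 106 = 146.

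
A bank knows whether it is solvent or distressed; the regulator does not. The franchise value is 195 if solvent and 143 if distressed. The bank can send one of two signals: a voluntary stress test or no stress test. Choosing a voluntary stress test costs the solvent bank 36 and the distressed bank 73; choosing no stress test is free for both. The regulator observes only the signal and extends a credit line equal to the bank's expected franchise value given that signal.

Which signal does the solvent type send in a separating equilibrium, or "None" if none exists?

Try solvent → stress test, distressed → no stress test:
  Under separation the regulator infers type exactly: stress test → solvent (pays 195), no stress test → distressed (pays 143).
  Solvent: stress test gives 195 − 36 = 159; no stress test gives 143 − 0 = 143. No deviation. ✓
  Distressed: no stress test gives 143 − 0 = 143; stress test gives 195 − 73 = 122. No deviation. ✓
Both hold — the solvent type sends stress test.

stress test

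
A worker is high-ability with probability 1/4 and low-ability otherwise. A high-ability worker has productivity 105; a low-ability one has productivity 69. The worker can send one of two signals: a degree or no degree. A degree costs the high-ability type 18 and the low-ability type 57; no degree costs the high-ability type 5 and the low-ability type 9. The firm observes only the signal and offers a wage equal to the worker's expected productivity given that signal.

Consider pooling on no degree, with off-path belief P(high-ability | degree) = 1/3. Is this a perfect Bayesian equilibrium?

On the equilibrium path (no degree) the firm holds the prior 1/4 and pays 1/4·105 + 3/4·69 = 78. Off-path (degree) belief 1/3 gives 1/3·105 + 2/3·69 = 81.
High-ability: no degree gives 78 − 5 = 73; degree gives 81 − 18 = 63. Stays. ✓
Low-ability: no degree gives 78 − 9 = 69; degree gives 81 − 57 = 24. Stays. ✓
Beliefs are Bayes-consistent on-path and both types best-respond.

Yes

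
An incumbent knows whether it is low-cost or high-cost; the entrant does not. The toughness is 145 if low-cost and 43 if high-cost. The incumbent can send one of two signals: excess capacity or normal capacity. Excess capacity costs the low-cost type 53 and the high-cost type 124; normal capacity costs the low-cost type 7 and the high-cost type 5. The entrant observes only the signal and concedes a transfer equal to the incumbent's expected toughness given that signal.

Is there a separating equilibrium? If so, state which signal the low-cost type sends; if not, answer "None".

excess capacity

Try low-cost → excess capacity, high-cost → normal capacity:
  If types separate, excess capacity earns payment 145 and normal capacity earns 43.
  Low-cost: excess capacity gives 145 − 53 = 92; normal capacity gives 43 − 7 = 36. No deviation. ✓
  High-cost: normal capacity gives 43 − 5 = 38; excess capacity gives 145 − 124 = 21. No deviation. ✓
Both hold — the low-cost type sends excess capacity.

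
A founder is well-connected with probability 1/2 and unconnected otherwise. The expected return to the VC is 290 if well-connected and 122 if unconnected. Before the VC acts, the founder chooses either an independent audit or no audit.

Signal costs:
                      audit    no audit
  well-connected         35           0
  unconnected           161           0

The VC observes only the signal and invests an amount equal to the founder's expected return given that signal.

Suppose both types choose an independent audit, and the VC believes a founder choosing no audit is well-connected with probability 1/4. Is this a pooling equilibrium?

No

On the equilibrium path (audit) the VC holds the prior 1/2 and pays 1/2·290 + 1/2·122 = 206. Off-path (no audit) belief 1/4 gives 1/4·290 + 3/4·122 = 164.
Well-connected: audit gives 206 − 35 = 171; no audit gives 164 − 0 = 164. Stays. ✓
Unconnected: audit gives 206 − 161 = 45; no audit gives 164 − 0 = 164. Deviates. ✗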